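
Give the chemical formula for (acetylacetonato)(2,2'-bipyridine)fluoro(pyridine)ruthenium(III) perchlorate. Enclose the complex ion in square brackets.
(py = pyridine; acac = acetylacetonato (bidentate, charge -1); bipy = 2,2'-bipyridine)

Ligands: 1 pyridine (py, neutral), 1 acetylacetonato (acac, -1), 1 fluoro (F, -1), 1 2,2'-bipyridine (bipy, neutral). Ligand charge sum = -2.
With Ru in oxidation state +3, the complex ion is [Ru...]^1+.
Charge balance with perchlorate (-1) requires 1 complex ion per 1 perchlorate.

[Ru(acac)(bipy)F(py)]ClO4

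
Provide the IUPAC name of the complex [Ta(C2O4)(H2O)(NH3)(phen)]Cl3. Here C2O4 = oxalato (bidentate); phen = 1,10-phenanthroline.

The 3 chloride counter-ions carry a total charge of -3, so each complex ion is 3+.
Ligand charges: 1×oxalato (-2 each), 1×1,10-phenanthroline (neutral), 1×aqua (neutral), 1×ammine (neutral); total -2. So Ta + (-2) = 3+, giving Ta = +5.
Ligands are named alphabetically: ammine before aqua before oxalato before phenanthroline.

ammineaquaoxalato(1,10-phenanthroline)tantalum(V) chloride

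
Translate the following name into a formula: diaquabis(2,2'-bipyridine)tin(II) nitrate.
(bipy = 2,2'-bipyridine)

Ligands: 2 aqua (H2O, neutral), 2 2,2'-bipyridine (bipy, neutral). Ligand charge sum = 0.
Charge balance with nitrate (-1) requires 1 complex ion per 2 nitrate.

[Sn(bipy)2(H2O)2](NO3)2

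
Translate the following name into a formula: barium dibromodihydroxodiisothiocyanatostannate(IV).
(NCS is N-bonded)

Ligands: 2 bromo (Br, -1), 2 isothiocyanato (NCS, -1), 2 hydroxo (OH, -1). Ligand charge sum = -6.
With Sn in oxidation state +4, the complex ion is [Sn...]^2−.
Charge balance with barium (+2) requires 1 complex ion per 1 barium.

Ba[SnBr2(NCS)2(OH)2]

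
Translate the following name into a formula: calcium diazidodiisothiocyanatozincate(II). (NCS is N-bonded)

Ligands: 2 isothiocyanato (NCS, -1), 2 azido (N3, -1). Ligand charge sum = -4.
With Zn in oxidation state +2, the complex ion is [Zn...]^2−.
Charge balance with calcium (+2) requires 1 complex ion per 1 calcium.

Ca[Zn(N3)2(NCS)2]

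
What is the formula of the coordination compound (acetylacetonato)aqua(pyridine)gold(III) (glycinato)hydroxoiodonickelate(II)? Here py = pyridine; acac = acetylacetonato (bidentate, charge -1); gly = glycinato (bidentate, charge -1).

[Au(acac)(H2O)(py)][Ni(gly)I(OH)]2

Cation [Au…]: ligand charges -1, Au(III) ⇒ ion charge 2+.
Anion [Ni…]: ligand charges -3, Ni(II) ⇒ ion charge 1−.
One 2+ cation requires 2 of the 1− anion.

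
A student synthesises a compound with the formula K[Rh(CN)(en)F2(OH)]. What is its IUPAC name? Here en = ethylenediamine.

potassium cyano(ethylenediamine)difluorohydroxorhodate(III)

The 1 potassium counter-ion carries a total charge of +1, so each complex ion is 1−.
Ligand charges: 1×cyano (-1 each), 2×fluoro (-1 each), 1×ethylenediamine (neutral), 1×hydroxo (-1 each); total -4. So Rh + (-4) = 1−, giving Rh = +3.
The complex ion is anionic, so rhodium takes the -ate form rhodate(III).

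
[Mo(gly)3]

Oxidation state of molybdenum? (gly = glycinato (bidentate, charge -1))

+3

No counter-ion: the bracketed complex is neutral.
Ligand charges: 3×gly = -3; sum -3.
Mo + (-3) = 0 ⇒ Mo is +3.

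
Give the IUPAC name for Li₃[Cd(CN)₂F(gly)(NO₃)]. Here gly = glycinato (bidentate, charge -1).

lithium dicyanofluoro(glycinato)nitratocadmate(II)

The 3 lithium counter-ions carry a total charge of +3, so each complex ion is 3−.
Ligand charges: 1×fluoro (-1 each), 2×cyano (-1 each), 1×glycinato (-1 each), 1×nitrato (-1 each); total -5. So Cd + (-5) = 3−, giving Cd = +2.
Ligands are named alphabetically: cyano before fluoro before glycinato before nitrato.
The complex ion is anionic, so cadmium takes the -ate form cadmate(II).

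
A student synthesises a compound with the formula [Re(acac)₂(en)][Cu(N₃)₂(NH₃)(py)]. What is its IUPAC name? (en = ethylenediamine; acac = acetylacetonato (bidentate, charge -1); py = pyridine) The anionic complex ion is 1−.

Both ions are complex: the cation is named first with the plain metal name, the anion second with the -ate form; each ion's ligands are alphabetised independently.
The complex anion is given as 1−; its ligand charges sum to -2, so Cu = +1.
A 1:1 salt means the cation carries the equal and opposite charge, 1+.
Cation: ligand charges sum to -2; for the ion to be 1+, Re = +3.

bis(acetylacetonato)(ethylenediamine)rhenium(III) amminediazido(pyridine)cuprate(I)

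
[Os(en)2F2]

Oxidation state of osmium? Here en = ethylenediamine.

+2

No counter-ion: the bracketed complex is neutral.
Ligand charges: 2×en neutral; 2×F = -2; sum -2.
Os + (-2) = 0 ⇒ Os is +2.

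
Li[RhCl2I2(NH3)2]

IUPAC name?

lithium diamminedichlorodiiodorhodate(III)

The 1 lithium counter-ion carries a total charge of +1, so each complex ion is 1−.
Ligand charges: 2×iodo (-1 each), 2×ammine (neutral), 2×chloro (-1 each); total -4. So Rh + (-4) = 1−, giving Rh = +3.
Ligands are named alphabetically: ammine before chloro before iodo.
The complex ion is anionic, so rhodium takes the -ate form rhodate(III).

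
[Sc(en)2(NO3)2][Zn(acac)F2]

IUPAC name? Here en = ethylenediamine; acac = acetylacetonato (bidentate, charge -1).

Both ions are complex: the cation is named first with the plain metal name, the anion second with the -ate form; each ion's ligands are alphabetised independently.
Scandium is always +3 in its complexes; the cation's ligand charges sum to -2, so the complex cation is 1+.
A 1:1 salt means the anion carries the equal and opposite charge, 1−.
Anion: ligand charges sum to -3; for the ion to be 1−, Zn = +2.

bis(ethylenediamine)dinitratoscandium(III) (acetylacetonato)difluorozincate(II)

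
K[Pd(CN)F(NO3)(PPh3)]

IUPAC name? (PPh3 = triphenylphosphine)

potassium cyanofluoronitrato(triphenylphosphine)palladate(II)

The 1 potassium counter-ion carries a total charge of +1, so each complex ion is 1−.
Ligand charges: 1×cyano (-1 each), 1×fluoro (-1 each), 1×triphenylphosphine (neutral), 1×nitrato (-1 each); total -3. So Pd + (-3) = 1−, giving Pd = +2.
The complex ion is anionic, so palladium takes the -ate form palladate(II).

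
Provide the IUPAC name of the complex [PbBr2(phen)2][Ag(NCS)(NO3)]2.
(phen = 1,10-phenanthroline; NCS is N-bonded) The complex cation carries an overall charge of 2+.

The complex cation is given as 2+; its ligand charges sum to -2, so Pb = +4.
With 2 anions per cation, each anion must be 2/2 = 1−.
Anion: ligand charges sum to -2; for the ion to be 1−, Ag = +1.

dibromobis(1,10-phenanthroline)lead(IV) isothiocyanatonitratoargentate(I)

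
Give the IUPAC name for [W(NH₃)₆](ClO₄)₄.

hexaamminetungsten(IV) perchlorate

The 4 perchlorate counter-ions carry a total charge of -4, so each complex ion is 4+.
Ligand charges: 6×ammine (neutral); total 0. So W + (0) = 4+, giving W = +4.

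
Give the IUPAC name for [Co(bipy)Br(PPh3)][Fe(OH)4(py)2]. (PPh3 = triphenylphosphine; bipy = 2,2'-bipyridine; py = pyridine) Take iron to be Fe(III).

(2,2'-bipyridine)bromo(triphenylphosphine)cobalt(II) tetrahydroxobis(pyridine)ferrate(III)

Both ions are complex: the cation is named first with the plain metal name, the anion second with the -ate form; each ion's ligands are alphabetised independently.
Fe is given as +3; the anion's ligand charges sum to -4, so the complex anion is 1−.
A 1:1 salt means the cation carries the equal and opposite charge, 1+.
Cation: ligand charges sum to -1; for the ion to be 1+, Co = +2.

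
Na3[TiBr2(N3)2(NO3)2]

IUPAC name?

sodium diazidodibromodinitratotitanate(III)

The 3 sodium counter-ions carry a total charge of +3, so each complex ion is 3−.
Ligand charges: 2×nitrato (-1 each), 2×azido (-1 each), 2×bromo (-1 each); total -6. So Ti + (-6) = 3−, giving Ti = +3.
Ligands are named alphabetically: azido before bromo before nitrato.
The complex ion is anionic, so titanium takes the -ate form titanate(III).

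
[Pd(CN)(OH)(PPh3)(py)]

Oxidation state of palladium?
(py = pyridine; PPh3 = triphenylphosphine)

No counter-ion: the bracketed complex is neutral.
Ligand charges: 1×CN = -1; 1×py neutral; 1×PPh3 neutral; 1×OH = -1; sum -2.
Pd + (-2) = 0 ⇒ Pd is +2.

+2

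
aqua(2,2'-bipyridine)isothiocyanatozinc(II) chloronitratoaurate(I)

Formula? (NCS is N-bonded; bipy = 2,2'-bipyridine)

[Zn(bipy)(H2O)(NCS)][AuCl(NO3)]

Cation [Zn…]: ligand charges -1, Zn(II) ⇒ ion charge 1+.
Anion [Au…]: ligand charges -2, Au(I) ⇒ ion charge 1−.
One 1+ cation balances one 1− anion.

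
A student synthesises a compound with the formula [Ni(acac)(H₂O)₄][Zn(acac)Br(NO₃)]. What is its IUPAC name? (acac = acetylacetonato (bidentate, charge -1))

(acetylacetonato)tetraaquanickel(II) (acetylacetonato)bromonitratozincate(II)

Both ions are complex: the cation is named first with the plain metal name, the anion second with the -ate form; each ion's ligands are alphabetised independently.
Zinc is always +2 in its complexes; the anion's ligand charges sum to -3, so the complex anion is 1−.
A 1:1 salt means the cation carries the equal and opposite charge, 1+.
Cation: ligand charges sum to -1; for the ion to be 1+, Ni = +2.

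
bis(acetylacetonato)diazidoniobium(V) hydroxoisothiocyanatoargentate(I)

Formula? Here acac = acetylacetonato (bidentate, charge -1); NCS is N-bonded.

[Nb(acac)2(N3)2][Ag(NCS)(OH)]

Cation [Nb…]: ligand charges -4, Nb(V) ⇒ ion charge 1+.
Anion [Ag…]: ligand charges -2, Ag(I) ⇒ ion charge 1−.
One 1+ cation balances one 1− anion.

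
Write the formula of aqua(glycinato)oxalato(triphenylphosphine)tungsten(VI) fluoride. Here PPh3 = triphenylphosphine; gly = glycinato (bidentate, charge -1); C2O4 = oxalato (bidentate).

Ligands: 1 triphenylphosphine (PPh3, neutral), 1 glycinato (gly, -1), 1 aqua (H2O, neutral), 1 oxalato (C2O4, -2). Ligand charge sum = -3.
With W in oxidation state +6, the complex ion is [W...]^3+.
Charge balance with fluoride (-1) requires 1 complex ion per 3 fluoride.

[W(C2O4)(gly)(H2O)(PPh3)]F3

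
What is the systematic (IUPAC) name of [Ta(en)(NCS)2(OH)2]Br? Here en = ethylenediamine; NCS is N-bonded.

(ethylenediamine)dihydroxodiisothiocyanatotantalum(V) bromide

The 1 bromide counter-ion carries a total charge of -1, so each complex ion is 1+.
Ligand charges: 2×hydroxo (-1 each), 1×ethylenediamine (neutral), 2×isothiocyanato (-1 each); total -4. So Ta + (-4) = 1+, giving Ta = +5.
Ligands are named alphabetically: ethylenediamine before hydroxo before isothiocyanato.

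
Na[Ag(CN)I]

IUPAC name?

The 1 sodium counter-ion carries a total charge of +1, so each complex ion is 1−.
Ligand charges: 1×iodo (-1 each), 1×cyano (-1 each); total -2. So Ag + (-2) = 1−, giving Ag = +1.
Ligands are named alphabetically: cyano before iodo.
The complex ion is anionic, so silver takes the -ate form argentate(I).

sodium cyanoiodoargentate(I)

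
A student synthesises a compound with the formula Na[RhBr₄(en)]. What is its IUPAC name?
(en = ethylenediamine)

sodium tetrabromo(ethylenediamine)rhodate(III)

The 1 sodium counter-ion carries a total charge of +1, so each complex ion is 1−.
Ligand charges: 1×ethylenediamine (neutral), 4×bromo (-1 each); total -4. So Rh + (-4) = 1−, giving Rh = +3.
The complex ion is anionic, so rhodium takes the -ate form rhodate(III).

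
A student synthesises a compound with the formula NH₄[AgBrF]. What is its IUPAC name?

ammonium bromofluoroargentate(I)

The 1 ammonium counter-ion carries a total charge of +1, so each complex ion is 1−.
Ligand charges: 1×bromo (-1 each), 1×fluoro (-1 each); total -2. So Ag + (-2) = 1−, giving Ag = +1.
The complex ion is anionic, so silver takes the -ate form argentate(I).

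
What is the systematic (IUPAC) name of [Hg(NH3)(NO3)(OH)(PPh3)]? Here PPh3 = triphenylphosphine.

amminehydroxonitrato(triphenylphosphine)mercury(II)

There is no counter-ion, so the complex is neutral overall.
Ligand charges: 1×triphenylphosphine (neutral), 1×hydroxo (-1 each), 1×nitrato (-1 each), 1×ammine (neutral); total -2. So Hg + (-2) = 0, giving Hg = +2.
Ligands are named alphabetically: ammine before hydroxo before nitrato before triphenylphosphine.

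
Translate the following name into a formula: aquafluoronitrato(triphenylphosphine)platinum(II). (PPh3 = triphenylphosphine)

[PtF(H2O)(NO3)(PPh3)]

Ligands: 1 aqua (H2O, neutral), 1 fluoro (F, -1), 1 nitrato (NO3, -1), 1 triphenylphosphine (PPh3, neutral). Ligand charge sum = -2.
With Pt in oxidation state +2, the complex ion is [Pt...].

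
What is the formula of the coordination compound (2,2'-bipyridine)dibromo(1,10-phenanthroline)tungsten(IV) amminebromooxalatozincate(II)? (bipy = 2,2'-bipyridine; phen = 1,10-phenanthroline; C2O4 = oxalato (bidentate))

Cation [W…]: ligand charges -2, W(IV) ⇒ ion charge 2+.
Anion [Zn…]: ligand charges -3, Zn(II) ⇒ ion charge 1−.
One 2+ cation requires 2 of the 1− anion.

[W(bipy)Br2(phen)][ZnBr(C2O4)(NH3)]2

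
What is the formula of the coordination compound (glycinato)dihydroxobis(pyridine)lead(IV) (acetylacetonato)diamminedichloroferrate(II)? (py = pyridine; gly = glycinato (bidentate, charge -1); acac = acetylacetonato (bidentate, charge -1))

Cation [Pb…]: ligand charges -3, Pb(IV) ⇒ ion charge 1+.
Anion [Fe…]: ligand charges -3, Fe(II) ⇒ ion charge 1−.
One 1+ cation balances one 1− anion.

[Pb(gly)(OH)2(py)2][Fe(acac)Cl2(NH3)2]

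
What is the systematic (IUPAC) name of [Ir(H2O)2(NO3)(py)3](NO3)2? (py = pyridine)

The 2 nitrate counter-ions carry a total charge of -2, so each complex ion is 2+.
Ligand charges: 3×pyridine (neutral), 1×nitrato (-1 each), 2×aqua (neutral); total -1. So Ir + (-1) = 2+, giving Ir = +3.
Ligands are named alphabetically: aqua before nitrato before pyridine.

diaquanitratotris(pyridine)iridium(III) nitrate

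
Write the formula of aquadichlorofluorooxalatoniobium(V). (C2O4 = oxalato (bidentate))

[Nb(C2O4)Cl2F(H2O)]

Ligands: 1 oxalato (C2O4, -2), 2 chloro (Cl, -1), 1 fluoro (F, -1), 1 aqua (H2O, neutral). Ligand charge sum = -5.
With Nb in oxidation state +5, the complex ion is [Nb...].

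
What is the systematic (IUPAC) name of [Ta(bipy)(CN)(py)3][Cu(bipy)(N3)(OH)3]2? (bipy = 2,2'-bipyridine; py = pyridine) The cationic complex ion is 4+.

The complex cation is given as 4+; its ligand charges sum to -1, so Ta = +5.
With 2 anions per cation, each anion must be 4/2 = 2−.
Anion: ligand charges sum to -4; for the ion to be 2−, Cu = +2.

(2,2'-bipyridine)cyanotris(pyridine)tantalum(V) azido(2,2'-bipyridine)trihydroxocuprate(II)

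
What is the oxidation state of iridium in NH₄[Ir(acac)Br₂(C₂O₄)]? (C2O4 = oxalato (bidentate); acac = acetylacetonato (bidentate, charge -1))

1 ammonium outside the brackets (+1 each) → the complex ion is 1−.
Ligand charges: 2×Br = -2; 1×C2O4 = -2; 1×acac = -1; sum -5.
Ir + (-5) = 1− ⇒ Ir is +4.

+4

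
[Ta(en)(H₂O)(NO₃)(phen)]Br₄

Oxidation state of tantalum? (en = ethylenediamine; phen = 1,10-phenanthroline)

4 bromide outside the brackets (-1 each) → the complex ion is 4+.
Ligand charges: 1×H2O neutral; 1×en neutral; 1×NO3 = -1; 1×phen neutral; sum -1.
Ta + (-1) = 4+ ⇒ Ta is +5.

+5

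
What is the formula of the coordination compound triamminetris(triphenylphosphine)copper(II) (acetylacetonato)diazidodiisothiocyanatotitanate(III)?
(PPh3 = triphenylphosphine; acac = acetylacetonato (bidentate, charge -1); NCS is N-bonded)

[Cu(NH3)3(PPh3)3][Ti(acac)(N3)2(NCS)2]

Cation [Cu…]: ligand charges 0, Cu(II) ⇒ ion charge 2+.
Anion [Ti…]: ligand charges -5, Ti(III) ⇒ ion charge 2−.
One 2+ cation balances one 2− anion.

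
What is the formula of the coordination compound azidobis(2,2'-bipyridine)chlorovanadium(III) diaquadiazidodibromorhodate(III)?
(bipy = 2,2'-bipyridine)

Cation [V…]: ligand charges -2, V(III) ⇒ ion charge 1+.
Anion [Rh…]: ligand charges -4, Rh(III) ⇒ ion charge 1−.
One 1+ cation balances one 1− anion.

[V(bipy)2Cl(N3)][RhBr2(H2O)2(N3)2]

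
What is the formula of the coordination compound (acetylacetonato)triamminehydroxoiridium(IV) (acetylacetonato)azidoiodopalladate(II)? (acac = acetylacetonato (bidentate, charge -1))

Cation [Ir…]: ligand charges -2, Ir(IV) ⇒ ion charge 2+.
Anion [Pd…]: ligand charges -3, Pd(II) ⇒ ion charge 1−.
One 2+ cation requires 2 of the 1− anion.

[Ir(acac)(NH3)3(OH)][Pd(acac)I(N3)]2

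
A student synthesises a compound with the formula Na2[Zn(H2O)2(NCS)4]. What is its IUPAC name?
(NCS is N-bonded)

sodium diaquatetraisothiocyanatozincate(II)

The 2 sodium counter-ions carry a total charge of +2, so each complex ion is 2−.
Ligand charges: 2×aqua (neutral), 4×isothiocyanato (-1 each); total -4. So Zn + (-4) = 2−, giving Zn = +2.
The complex ion is anionic, so zinc takes the -ate form zincate(II).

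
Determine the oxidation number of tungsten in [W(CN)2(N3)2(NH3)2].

No counter-ion: the bracketed complex is neutral.
Ligand charges: 2×NH3 neutral; 2×CN = -2; 2×N3 = -2; sum -4.
W + (-4) = 0 ⇒ W is +4.

+4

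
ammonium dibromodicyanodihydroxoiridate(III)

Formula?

Ligands: 2 bromo (Br, -1), 2 cyano (CN, -1), 2 hydroxo (OH, -1). Ligand charge sum = -6.
Charge balance with ammonium (+1) requires 1 complex ion per 3 ammonium.

(NH4)3[IrBr2(CN)2(OH)2]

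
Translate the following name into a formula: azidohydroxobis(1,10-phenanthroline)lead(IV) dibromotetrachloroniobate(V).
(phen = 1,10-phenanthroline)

[Pb(N3)(OH)(phen)2][NbBr2Cl4]2

Cation [Pb…]: ligand charges -2, Pb(IV) ⇒ ion charge 2+.
Anion [Nb…]: ligand charges -6, Nb(V) ⇒ ion charge 1−.
One 2+ cation requires 2 of the 1− anion.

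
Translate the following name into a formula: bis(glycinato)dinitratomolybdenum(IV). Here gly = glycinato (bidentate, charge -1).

[Mo(gly)2(NO3)2]

Ligands: 2 glycinato (gly, -1), 2 nitrato (NO3, -1). Ligand charge sum = -4.
With Mo in oxidation state +4, the complex ion is [Mo...].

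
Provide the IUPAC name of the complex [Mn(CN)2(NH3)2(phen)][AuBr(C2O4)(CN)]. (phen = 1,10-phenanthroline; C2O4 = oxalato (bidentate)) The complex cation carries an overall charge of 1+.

Both ions are complex: the cation is named first with the plain metal name, the anion second with the -ate form; each ion's ligands are alphabetised independently.
The complex cation is given as 1+; its ligand charges sum to -2, so Mn = +3.
A 1:1 salt means the anion carries the equal and opposite charge, 1−.
Anion: ligand charges sum to -4; for the ion to be 1−, Au = +3.

diamminedicyano(1,10-phenanthroline)manganese(III) bromocyanooxalatoaurate(III)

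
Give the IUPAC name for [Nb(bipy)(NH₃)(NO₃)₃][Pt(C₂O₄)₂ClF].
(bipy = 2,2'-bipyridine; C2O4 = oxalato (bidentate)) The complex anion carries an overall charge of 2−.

The complex anion is given as 2−; its ligand charges sum to -6, so Pt = +4.
A 1:1 salt means the cation carries the equal and opposite charge, 2+.
Cation: ligand charges sum to -3; for the ion to be 2+, Nb = +5.

ammine(2,2'-bipyridine)trinitratoniobium(V) chlorofluorodioxalatoplatinate(IV)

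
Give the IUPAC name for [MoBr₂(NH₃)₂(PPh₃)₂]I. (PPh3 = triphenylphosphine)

The 1 iodide counter-ion carries a total charge of -1, so each complex ion is 1+.
Ligand charges: 2×triphenylphosphine (neutral), 2×bromo (-1 each), 2×ammine (neutral); total -2. So Mo + (-2) = 1+, giving Mo = +3.
Ligands are named alphabetically: ammine before bromo before triphenylphosphine.

diamminedibromobis(triphenylphosphine)molybdenum(III) iodide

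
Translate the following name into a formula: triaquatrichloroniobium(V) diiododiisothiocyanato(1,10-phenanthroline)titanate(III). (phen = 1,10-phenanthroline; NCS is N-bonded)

Cation [Nb…]: ligand charges -3, Nb(V) ⇒ ion charge 2+.
Anion [Ti…]: ligand charges -4, Ti(III) ⇒ ion charge 1−.
One 2+ cation requires 2 of the 1− anion.

[NbCl3(H2O)3][TiI2(NCS)2(phen)]2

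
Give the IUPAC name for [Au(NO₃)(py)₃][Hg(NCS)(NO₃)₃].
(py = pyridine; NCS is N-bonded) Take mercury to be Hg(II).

nitratotris(pyridine)gold(III) isothiocyanatotrinitratomercurate(II)

Both ions are complex: the cation is named first with the plain metal name, the anion second with the -ate form; each ion's ligands are alphabetised independently.
Hg is given as +2; the anion's ligand charges sum to -4, so the complex anion is 2−.
A 1:1 salt means the cation carries the equal and opposite charge, 2+.
Cation: ligand charges sum to -1; for the ion to be 2+, Au = +3.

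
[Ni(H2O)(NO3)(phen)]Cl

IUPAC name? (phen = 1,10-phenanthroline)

aquanitrato(1,10-phenanthroline)nickel(II) chloride

The 1 chloride counter-ion carries a total charge of -1, so each complex ion is 1+.
Ligand charges: 1×aqua (neutral), 1×nitrato (-1 each), 1×1,10-phenanthroline (neutral); total -1. So Ni + (-1) = 1+, giving Ni = +2.
Ligands are named alphabetically: aqua before nitrato before phenanthroline.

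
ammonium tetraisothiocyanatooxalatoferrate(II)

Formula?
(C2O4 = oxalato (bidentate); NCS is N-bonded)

(NH4)4[Fe(C2O4)(NCS)4]

Ligands: 1 oxalato (C2O4, -2), 4 isothiocyanato (NCS, -1). Ligand charge sum = -6.
Charge balance with ammonium (+1) requires 1 complex ion per 4 ammonium.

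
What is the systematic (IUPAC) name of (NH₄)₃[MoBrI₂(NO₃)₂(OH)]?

The 3 ammonium counter-ions carry a total charge of +3, so each complex ion is 3−.
Ligand charges: 2×iodo (-1 each), 1×bromo (-1 each), 2×nitrato (-1 each), 1×hydroxo (-1 each); total -6. So Mo + (-6) = 3−, giving Mo = +3.
The complex ion is anionic, so molybdenum takes the -ate form molybdate(III).

ammonium bromohydroxodiiododinitratomolybdate(III)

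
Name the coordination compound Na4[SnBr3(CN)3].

sodium tribromotricyanostannate(II)

The 4 sodium counter-ions carry a total charge of +4, so each complex ion is 4−.
Ligand charges: 3×cyano (-1 each), 3×bromo (-1 each); total -6. So Sn + (-6) = 4−, giving Sn = +2.
The complex ion is anionic, so tin takes the -ate form stannate(II).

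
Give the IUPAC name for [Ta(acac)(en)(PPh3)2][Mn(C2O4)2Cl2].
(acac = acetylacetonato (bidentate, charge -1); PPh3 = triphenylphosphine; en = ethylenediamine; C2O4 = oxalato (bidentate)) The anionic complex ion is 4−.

Both ions are complex: the cation is named first with the plain metal name, the anion second with the -ate form; each ion's ligands are alphabetised independently.
The complex anion is given as 4−; its ligand charges sum to -6, so Mn = +2.
A 1:1 salt means the cation carries the equal and opposite charge, 4+.
Cation: ligand charges sum to -1; for the ion to be 4+, Ta = +5.

(acetylacetonato)(ethylenediamine)bis(triphenylphosphine)tantalum(V) dichlorodioxalatomanganate(II)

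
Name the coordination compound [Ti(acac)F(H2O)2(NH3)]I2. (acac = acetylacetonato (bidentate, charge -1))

The 2 iodide counter-ions carry a total charge of -2, so each complex ion is 2+.
Ligand charges: 1×ammine (neutral), 1×acetylacetonato (-1 each), 1×fluoro (-1 each), 2×aqua (neutral); total -2. So Ti + (-2) = 2+, giving Ti = +4.
Ligands are named alphabetically: acetylacetonato before ammine before aqua before fluoro.

(acetylacetonato)amminediaquafluorotitanium(IV) iodide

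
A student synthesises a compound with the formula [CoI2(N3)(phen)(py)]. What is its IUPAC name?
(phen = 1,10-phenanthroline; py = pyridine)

There is no counter-ion, so the complex is neutral overall.
Ligand charges: 1×1,10-phenanthroline (neutral), 1×azido (-1 each), 1×pyridine (neutral), 2×iodo (-1 each); total -3. So Co + (-3) = 0, giving Co = +3.
Ligands are named alphabetically: azido before iodo before phenanthroline before pyridine.

azidodiiodo(1,10-phenanthroline)(pyridine)cobalt(III)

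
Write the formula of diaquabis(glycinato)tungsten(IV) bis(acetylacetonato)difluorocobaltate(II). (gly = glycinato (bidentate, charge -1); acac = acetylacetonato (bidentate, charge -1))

Cation [W…]: ligand charges -2, W(IV) ⇒ ion charge 2+.
Anion [Co…]: ligand charges -4, Co(II) ⇒ ion charge 2−.
One 2+ cation balances one 2− anion.

[W(gly)2(H2O)2][Co(acac)2F2]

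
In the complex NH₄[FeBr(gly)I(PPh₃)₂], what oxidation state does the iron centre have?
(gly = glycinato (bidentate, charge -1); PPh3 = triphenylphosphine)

+2

1 ammonium outside the brackets (+1 each) → the complex ion is 1−.
Ligand charges: 1×gly = -1; 1×Br = -1; 1×I = -1; 2×PPh3 neutral; sum -3.
Fe + (-3) = 1− ⇒ Fe is +2.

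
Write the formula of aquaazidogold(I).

Ligands: 1 aqua (H2O, neutral), 1 azido (N3, -1). Ligand charge sum = -1.
With Au in oxidation state +1, the complex ion is [Au...].

[Au(H2O)(N3)]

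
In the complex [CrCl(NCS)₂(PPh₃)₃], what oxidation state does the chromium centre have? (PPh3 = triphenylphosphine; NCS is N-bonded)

+3

No counter-ion: the bracketed complex is neutral.
Ligand charges: 3×PPh3 neutral; 2×NCS = -2; 1×Cl = -1; sum -3.
Cr + (-3) = 0 ⇒ Cr is +3.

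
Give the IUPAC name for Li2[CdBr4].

lithium tetrabromocadmate(II)

The 2 lithium counter-ions carry a total charge of +2, so each complex ion is 2−.
Ligand charges: 4×bromo (-1 each); total -4. So Cd + (-4) = 2−, giving Cd = +2.
The complex ion is anionic, so cadmium takes the -ate form cadmate(II).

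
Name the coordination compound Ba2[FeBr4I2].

The 2 barium counter-ions carry a total charge of +4, so each complex ion is 4−.
Ligand charges: 4×bromo (-1 each), 2×iodo (-1 each); total -6. So Fe + (-6) = 4−, giving Fe = +2.
Ligands are named alphabetically: bromo before iodo.
The complex ion is anionic, so iron takes the -ate form ferrate(II).

barium tetrabromodiiodoferrate(II)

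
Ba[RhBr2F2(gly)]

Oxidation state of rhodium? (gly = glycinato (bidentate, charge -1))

+3

1 barium outside the brackets (+2 each) → the complex ion is 2−.
Ligand charges: 2×F = -2; 1×gly = -1; 2×Br = -2; sum -5.
Rh + (-5) = 2− ⇒ Rh is +3.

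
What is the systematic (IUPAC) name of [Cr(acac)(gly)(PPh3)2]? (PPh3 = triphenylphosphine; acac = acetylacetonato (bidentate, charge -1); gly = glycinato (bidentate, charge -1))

There is no counter-ion, so the complex is neutral overall.
Ligand charges: 2×triphenylphosphine (neutral), 1×acetylacetonato (-1 each), 1×glycinato (-1 each); total -2. So Cr + (-2) = 0, giving Cr = +2.
Ligands are named alphabetically: acetylacetonato before glycinato before triphenylphosphine.

(acetylacetonato)(glycinato)bis(triphenylphosphine)chromium(II)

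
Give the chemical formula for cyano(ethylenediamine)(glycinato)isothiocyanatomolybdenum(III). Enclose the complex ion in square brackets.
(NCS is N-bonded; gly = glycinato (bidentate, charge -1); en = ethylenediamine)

[Mo(CN)(en)(gly)(NCS)]

Ligands: 1 isothiocyanato (NCS, -1), 1 glycinato (gly, -1), 1 ethylenediamine (en, neutral), 1 cyano (CN, -1). Ligand charge sum = -3.
With Mo in oxidation state +3, the complex ion is [Mo...].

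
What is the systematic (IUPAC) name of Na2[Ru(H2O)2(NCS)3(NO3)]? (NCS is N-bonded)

sodium diaquatriisothiocyanatonitratoruthenate(II)

The 2 sodium counter-ions carry a total charge of +2, so each complex ion is 2−.
Ligand charges: 1×nitrato (-1 each), 2×aqua (neutral), 3×isothiocyanato (-1 each); total -4. So Ru + (-4) = 2−, giving Ru = +2.
Ligands are named alphabetically: aqua before isothiocyanato before nitrato.
The complex ion is anionic, so ruthenium takes the -ate form ruthenate(II).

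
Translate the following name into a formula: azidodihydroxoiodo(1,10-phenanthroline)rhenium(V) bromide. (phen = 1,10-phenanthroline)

Ligands: 1 iodo (I, -1), 1 azido (N3, -1), 2 hydroxo (OH, -1), 1 1,10-phenanthroline (phen, neutral). Ligand charge sum = -4.
Charge balance with bromide (-1) requires 1 complex ion per 1 bromide.

[ReI(N3)(OH)2(phen)]Br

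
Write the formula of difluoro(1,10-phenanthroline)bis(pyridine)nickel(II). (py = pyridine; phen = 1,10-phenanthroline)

Ligands: 2 pyridine (py, neutral), 2 fluoro (F, -1), 1 1,10-phenanthroline (phen, neutral). Ligand charge sum = -2.
With Ni in oxidation state +2, the complex ion is [Ni...].

[NiF2(phen)(py)2]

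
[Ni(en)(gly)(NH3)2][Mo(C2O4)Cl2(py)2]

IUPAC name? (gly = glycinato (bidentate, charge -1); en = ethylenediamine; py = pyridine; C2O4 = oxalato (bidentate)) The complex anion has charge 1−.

The complex anion is given as 1−; its ligand charges sum to -4, so Mo = +3.
A 1:1 salt means the cation carries the equal and opposite charge, 1+.
Cation: ligand charges sum to -1; for the ion to be 1+, Ni = +2.

diammine(ethylenediamine)(glycinato)nickel(II) dichlorooxalatobis(pyridine)molybdate(III)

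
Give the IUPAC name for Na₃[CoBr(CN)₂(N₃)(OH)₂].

sodium azidobromodicyanodihydroxocobaltate(III)

The 3 sodium counter-ions carry a total charge of +3, so each complex ion is 3−.
Ligand charges: 2×cyano (-1 each), 1×azido (-1 each), 1×bromo (-1 each), 2×hydroxo (-1 each); total -6. So Co + (-6) = 3−, giving Co = +3.
Ligands are named alphabetically: azido before bromo before cyano before hydroxo.
The complex ion is anionic, so cobalt takes the -ate form cobaltate(III).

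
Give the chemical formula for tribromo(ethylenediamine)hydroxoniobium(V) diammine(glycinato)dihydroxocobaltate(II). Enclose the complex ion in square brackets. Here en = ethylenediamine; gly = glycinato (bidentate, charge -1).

Cation [Nb…]: ligand charges -4, Nb(V) ⇒ ion charge 1+.
Anion [Co…]: ligand charges -3, Co(II) ⇒ ion charge 1−.
One 1+ cation balances one 1− anion.

[NbBr3(en)(OH)][Co(gly)(NH3)2(OH)2]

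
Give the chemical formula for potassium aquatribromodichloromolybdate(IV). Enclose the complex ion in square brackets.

Ligands: 2 chloro (Cl, -1), 1 aqua (H2O, neutral), 3 bromo (Br, -1). Ligand charge sum = -5.
Charge balance with potassium (+1) requires 1 complex ion per 1 potassium.

K[MoBr3Cl2(H2O)]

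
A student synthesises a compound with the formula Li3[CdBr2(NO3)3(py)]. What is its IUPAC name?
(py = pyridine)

The 3 lithium counter-ions carry a total charge of +3, so each complex ion is 3−.
Ligand charges: 1×pyridine (neutral), 3×nitrato (-1 each), 2×bromo (-1 each); total -5. So Cd + (-5) = 3−, giving Cd = +2.
Ligands are named alphabetically: bromo before nitrato before pyridine.
The complex ion is anionic, so cadmium takes the -ate form cadmate(II).

lithium dibromotrinitrato(pyridine)cadmate(II)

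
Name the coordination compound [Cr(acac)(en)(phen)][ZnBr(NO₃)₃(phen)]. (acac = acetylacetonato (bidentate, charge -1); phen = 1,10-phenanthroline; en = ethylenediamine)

(acetylacetonato)(ethylenediamine)(1,10-phenanthroline)chromium(III) bromotrinitrato(1,10-phenanthroline)zincate(II)

Both ions are complex: the cation is named first with the plain metal name, the anion second with the -ate form; each ion's ligands are alphabetised independently.
Zinc is always +2 in its complexes; the anion's ligand charges sum to -4, so the complex anion is 2−.
A 1:1 salt means the cation carries the equal and opposite charge, 2+.
Cation: ligand charges sum to -1; for the ion to be 2+, Cr = +3.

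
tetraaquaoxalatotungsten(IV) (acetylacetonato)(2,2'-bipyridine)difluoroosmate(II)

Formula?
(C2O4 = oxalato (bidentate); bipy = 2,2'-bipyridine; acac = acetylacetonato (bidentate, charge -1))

[W(C2O4)(H2O)4][Os(acac)(bipy)F2]2

Cation [W…]: ligand charges -2, W(IV) ⇒ ion charge 2+.
Anion [Os…]: ligand charges -3, Os(II) ⇒ ion charge 1−.
One 2+ cation requires 2 of the 1− anion.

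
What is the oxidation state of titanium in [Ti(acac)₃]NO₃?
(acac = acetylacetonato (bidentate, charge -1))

1 nitrate outside the brackets (-1 each) → the complex ion is 1+.
Ligand charges: 3×acac = -3; sum -3.
Ti + (-3) = 1+ ⇒ Ti is +4.

+4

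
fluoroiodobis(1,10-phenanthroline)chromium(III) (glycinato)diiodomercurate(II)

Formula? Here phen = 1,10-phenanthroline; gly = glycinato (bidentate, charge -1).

[CrFI(phen)2][Hg(gly)I2]

Cation [Cr…]: ligand charges -2, Cr(III) ⇒ ion charge 1+.
Anion [Hg…]: ligand charges -3, Hg(II) ⇒ ion charge 1−.
One 1+ cation balances one 1− anion.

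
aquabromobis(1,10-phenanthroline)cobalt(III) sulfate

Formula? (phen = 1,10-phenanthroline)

Ligands: 2 1,10-phenanthroline (phen, neutral), 1 bromo (Br, -1), 1 aqua (H2O, neutral). Ligand charge sum = -1.
With Co in oxidation state +3, the complex ion is [Co...]^2+.
Charge balance with sulfate (-2) requires 1 complex ion per 1 sulfate.

[CoBr(H2O)(phen)2]SO4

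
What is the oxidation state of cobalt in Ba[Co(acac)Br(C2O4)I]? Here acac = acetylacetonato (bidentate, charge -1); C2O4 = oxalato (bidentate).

+3

1 barium outside the brackets (+2 each) → the complex ion is 2−.
Ligand charges: 1×I = -1; 1×acac = -1; 1×Br = -1; 1×C2O4 = -2; sum -5.
Co + (-5) = 2− ⇒ Co is +3.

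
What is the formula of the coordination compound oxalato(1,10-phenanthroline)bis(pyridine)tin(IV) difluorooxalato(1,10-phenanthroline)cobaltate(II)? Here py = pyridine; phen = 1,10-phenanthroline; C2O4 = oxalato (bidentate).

Cation [Sn…]: ligand charges -2, Sn(IV) ⇒ ion charge 2+.
Anion [Co…]: ligand charges -4, Co(II) ⇒ ion charge 2−.
One 2+ cation balances one 2− anion.

[Sn(C2O4)(phen)(py)2][Co(C2O4)F2(phen)]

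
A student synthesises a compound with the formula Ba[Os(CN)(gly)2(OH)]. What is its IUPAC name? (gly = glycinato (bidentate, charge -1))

The 1 barium counter-ion carries a total charge of +2, so each complex ion is 2−.
Ligand charges: 1×cyano (-1 each), 2×glycinato (-1 each), 1×hydroxo (-1 each); total -4. So Os + (-4) = 2−, giving Os = +2.
The complex ion is anionic, so osmium takes the -ate form osmate(II).

barium cyanobis(glycinato)hydroxoosmate(II)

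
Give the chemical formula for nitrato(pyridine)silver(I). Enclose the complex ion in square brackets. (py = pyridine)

Ligands: 1 nitrato (NO3, -1), 1 pyridine (py, neutral). Ligand charge sum = -1.
With Ag in oxidation state +1, the complex ion is [Ag...].

[Ag(NO3)(py)]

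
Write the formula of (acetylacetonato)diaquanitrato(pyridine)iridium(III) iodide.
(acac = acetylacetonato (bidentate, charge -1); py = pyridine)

[Ir(acac)(H2O)2(NO3)(py)]I

Ligands: 1 nitrato (NO3, -1), 2 aqua (H2O, neutral), 1 acetylacetonato (acac, -1), 1 pyridine (py, neutral). Ligand charge sum = -2.
With Ir in oxidation state +3, the complex ion is [Ir...]^1+.
Charge balance with iodide (-1) requires 1 complex ion per 1 iodide.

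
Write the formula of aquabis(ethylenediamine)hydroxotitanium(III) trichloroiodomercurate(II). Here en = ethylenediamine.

Cation [Ti…]: ligand charges -1, Ti(III) ⇒ ion charge 2+.
Anion [Hg…]: ligand charges -4, Hg(II) ⇒ ion charge 2−.
One 2+ cation balances one 2− anion.

[Ti(en)2(H2O)(OH)][HgCl3I]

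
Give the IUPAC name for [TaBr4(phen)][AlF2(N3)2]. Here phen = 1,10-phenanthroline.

tetrabromo(1,10-phenanthroline)tantalum(V) diazidodifluoroaluminate(III)

Both ions are complex: the cation is named first with the plain metal name, the anion second with the -ate form; each ion's ligands are alphabetised independently.
Aluminium is always +3 in its complexes; the anion's ligand charges sum to -4, so the complex anion is 1−.
A 1:1 salt means the cation carries the equal and opposite charge, 1+.
Cation: ligand charges sum to -4; for the ion to be 1+, Ta = +5.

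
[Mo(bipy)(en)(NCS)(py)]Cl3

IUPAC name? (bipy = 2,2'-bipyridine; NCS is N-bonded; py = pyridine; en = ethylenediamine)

(2,2'-bipyridine)(ethylenediamine)isothiocyanato(pyridine)molybdenum(IV) chloride

The 3 chloride counter-ions carry a total charge of -3, so each complex ion is 3+.
Ligand charges: 1×2,2'-bipyridine (neutral), 1×isothiocyanato (-1 each), 1×pyridine (neutral), 1×ethylenediamine (neutral); total -1. So Mo + (-1) = 3+, giving Mo = +4.
Ligands are named alphabetically: bipyridine before ethylenediamine before isothiocyanato before pyridine.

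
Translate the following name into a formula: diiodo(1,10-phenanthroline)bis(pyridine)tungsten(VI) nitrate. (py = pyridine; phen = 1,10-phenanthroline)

Ligands: 2 iodo (I, -1), 2 pyridine (py, neutral), 1 1,10-phenanthroline (phen, neutral). Ligand charge sum = -2.
With W in oxidation state +6, the complex ion is [W...]^4+.
Charge balance with nitrate (-1) requires 1 complex ion per 4 nitrate.

[WI2(phen)(py)2](NO3)4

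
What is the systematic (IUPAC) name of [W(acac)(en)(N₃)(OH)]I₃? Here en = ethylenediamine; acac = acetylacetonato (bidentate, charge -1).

The 3 iodide counter-ions carry a total charge of -3, so each complex ion is 3+.
Ligand charges: 1×hydroxo (-1 each), 1×azido (-1 each), 1×ethylenediamine (neutral), 1×acetylacetonato (-1 each); total -3. So W + (-3) = 3+, giving W = +6.
Ligands are named alphabetically: acetylacetonato before azido before ethylenediamine before hydroxo.

(acetylacetonato)azido(ethylenediamine)hydroxotungsten(VI) iodide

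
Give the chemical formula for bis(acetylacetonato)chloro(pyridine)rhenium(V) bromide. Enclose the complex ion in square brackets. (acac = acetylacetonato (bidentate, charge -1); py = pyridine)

[Re(acac)2Cl(py)]Br2

Ligands: 2 acetylacetonato (acac, -1), 1 chloro (Cl, -1), 1 pyridine (py, neutral). Ligand charge sum = -3.
With Re in oxidation state +5, the complex ion is [Re...]^2+.
Charge balance with bromide (-1) requires 1 complex ion per 2 bromide.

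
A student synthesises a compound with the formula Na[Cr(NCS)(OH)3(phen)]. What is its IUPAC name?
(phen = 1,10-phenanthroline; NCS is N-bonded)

The 1 sodium counter-ion carries a total charge of +1, so each complex ion is 1−.
Ligand charges: 1×1,10-phenanthroline (neutral), 3×hydroxo (-1 each), 1×isothiocyanato (-1 each); total -4. So Cr + (-4) = 1−, giving Cr = +3.
Ligands are named alphabetically: hydroxo before isothiocyanato before phenanthroline.
The complex ion is anionic, so chromium takes the -ate form chromate(III).

sodium trihydroxoisothiocyanato(1,10-phenanthroline)chromate(III)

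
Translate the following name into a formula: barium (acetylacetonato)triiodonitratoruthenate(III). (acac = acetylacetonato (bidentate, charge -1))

Ligands: 3 iodo (I, -1), 1 acetylacetonato (acac, -1), 1 nitrato (NO3, -1). Ligand charge sum = -5.
With Ru in oxidation state +3, the complex ion is [Ru...]^2−.
Charge balance with barium (+2) requires 1 complex ion per 1 barium.

Ba[Ru(acac)I3(NO3)]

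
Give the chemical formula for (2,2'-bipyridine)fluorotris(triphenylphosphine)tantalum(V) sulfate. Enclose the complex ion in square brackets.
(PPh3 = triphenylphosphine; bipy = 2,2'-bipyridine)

[Ta(bipy)F(PPh3)3](SO4)2

Ligands: 3 triphenylphosphine (PPh3, neutral), 1 2,2'-bipyridine (bipy, neutral), 1 fluoro (F, -1). Ligand charge sum = -1.
Charge balance with sulfate (-2) requires 1 complex ion per 2 sulfate.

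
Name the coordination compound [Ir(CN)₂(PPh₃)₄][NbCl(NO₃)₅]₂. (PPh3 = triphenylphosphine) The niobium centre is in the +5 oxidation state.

dicyanotetrakis(triphenylphosphine)iridium(IV) chloropentanitratoniobate(V)

Nb is given as +5; the anion's ligand charges sum to -6, so the complex anion is 1−.
With 2 anions per cation, the cation must be 2×1 = 2+.
Cation: ligand charges sum to -2; for the ion to be 2+, Ir = +4.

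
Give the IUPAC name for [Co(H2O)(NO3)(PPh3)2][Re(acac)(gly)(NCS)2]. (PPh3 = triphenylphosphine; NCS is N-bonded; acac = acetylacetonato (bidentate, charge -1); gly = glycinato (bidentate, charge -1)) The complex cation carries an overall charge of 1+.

The complex cation is given as 1+; its ligand charges sum to -1, so Co = +2.
A 1:1 salt means the anion carries the equal and opposite charge, 1−.
Anion: ligand charges sum to -4; for the ion to be 1−, Re = +3.

aquanitratobis(triphenylphosphine)cobalt(II) (acetylacetonato)(glycinato)diisothiocyanatorhenate(III)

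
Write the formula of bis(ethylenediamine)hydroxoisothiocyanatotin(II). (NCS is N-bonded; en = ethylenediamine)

[Sn(en)2(NCS)(OH)]

Ligands: 1 isothiocyanato (NCS, -1), 1 hydroxo (OH, -1), 2 ethylenediamine (en, neutral). Ligand charge sum = -2.
With Sn in oxidation state +2, the complex ion is [Sn...].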